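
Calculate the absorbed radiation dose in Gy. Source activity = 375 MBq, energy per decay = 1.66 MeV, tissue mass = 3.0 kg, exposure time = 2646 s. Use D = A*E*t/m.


A = 375 MBq = 3.7500e+08 Bq
E = 1.66 MeV = 2.65932e-13 J
D = A*E*t/m = 3.7500e+08*2.65932e-13*2646/3.0
D = 0.08796 Gy


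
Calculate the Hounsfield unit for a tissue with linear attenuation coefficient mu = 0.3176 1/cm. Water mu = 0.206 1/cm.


HU = ((mu_tissue - mu_water) / mu_water) * 1000
HU = ((0.3176 - 0.206) / 0.206) * 1000
HU = 541.7


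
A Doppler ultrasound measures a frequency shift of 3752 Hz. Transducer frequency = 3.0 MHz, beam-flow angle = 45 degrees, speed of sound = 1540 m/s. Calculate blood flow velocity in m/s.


v = fd * c / (2 * f0 * cos(theta))
v = 3752 * 1540 / (2 * 3.0000e+06 * cos(45))
v = 1.362 m/s


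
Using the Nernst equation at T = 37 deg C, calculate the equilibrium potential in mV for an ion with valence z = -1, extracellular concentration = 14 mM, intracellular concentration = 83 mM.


E = (RT/(zF)) * ln(C_out/C_in)
T = 37 + 273.15 = 310.15 K
E = (8.314 * 310.15 / (-1 * 96485)) * ln(14/83)
E = 47.57 mV


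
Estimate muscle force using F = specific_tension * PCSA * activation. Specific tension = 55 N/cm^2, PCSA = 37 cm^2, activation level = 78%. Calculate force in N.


F = sigma * PCSA * activation
F = 55 * 37 * 0.78
F = 1587 N


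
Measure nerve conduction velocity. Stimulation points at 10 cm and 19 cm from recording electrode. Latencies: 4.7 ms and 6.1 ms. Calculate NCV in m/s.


Distance = (19 - 10) / 100 = 0.09 m
dt = (6.1 - 4.7) / 1000 = 0.0014 s
NCV = dist / dt = 64.29 m/s


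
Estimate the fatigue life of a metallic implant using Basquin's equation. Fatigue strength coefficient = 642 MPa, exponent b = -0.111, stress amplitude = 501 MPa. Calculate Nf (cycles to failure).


sigma_a = sigma_f' * (2Nf)^b
2Nf = (sigma_a/sigma_f')^(1/b)
2Nf = (501/642)^(1/-0.111)
2Nf = 9.3378301
Nf = 4.669


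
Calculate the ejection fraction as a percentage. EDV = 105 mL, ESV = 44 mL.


SV = EDV - ESV = 105 - 44 = 61 mL
EF = SV/EDV * 100 = 61/105 * 100
EF = 58.1%


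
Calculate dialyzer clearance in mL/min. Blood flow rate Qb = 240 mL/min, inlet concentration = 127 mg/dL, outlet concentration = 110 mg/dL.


K = Qb * (Cb_in - Cb_out) / Cb_in
K = 240 * (127 - 110) / 127
K = 32.13 mL/min


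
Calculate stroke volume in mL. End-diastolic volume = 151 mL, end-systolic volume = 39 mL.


SV = EDV - ESV
SV = 151 - 39
SV = 112 mL


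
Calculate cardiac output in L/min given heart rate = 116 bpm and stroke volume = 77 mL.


CO = HR * SV
CO = 116 * 77 / 1000
CO = 8.932 L/min


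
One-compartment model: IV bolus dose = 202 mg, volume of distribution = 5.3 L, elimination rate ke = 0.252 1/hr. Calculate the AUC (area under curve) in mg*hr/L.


C0 = Dose/Vd = 202/5.3 = 38.1132 mg/L
AUC = C0/ke = 38.1132/0.252
AUC = 151.2 mg*hr/L


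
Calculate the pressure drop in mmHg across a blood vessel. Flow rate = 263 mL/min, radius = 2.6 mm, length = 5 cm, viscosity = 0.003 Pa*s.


dP = 8*mu*L*Q / (pi*r^4)
Q = 263 mL/min = 4.38333e-06 m^3/s
dP = 36.6389 Pa = 36.6389 / 133.322 mmHg = 0.2748 mmHg


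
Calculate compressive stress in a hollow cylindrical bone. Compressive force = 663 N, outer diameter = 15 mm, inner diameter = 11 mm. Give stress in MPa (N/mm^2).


A = pi*(r_o^2 - r_i^2)
r_o = 7.5 mm, r_i = 5.5 mm
A = 81.6814 mm^2
sigma = F/A = 663 / 81.6814
sigma = 8.117 MPa


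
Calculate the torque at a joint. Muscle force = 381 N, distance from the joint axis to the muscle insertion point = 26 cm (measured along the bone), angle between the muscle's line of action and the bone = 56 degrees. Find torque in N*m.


Torque = F * d * sin(theta)   (moment arm = d*sin(theta))
d = 26 cm = 0.26 m
Torque = 381 * 0.26 * sin(56)
Torque = 82.12 N*m


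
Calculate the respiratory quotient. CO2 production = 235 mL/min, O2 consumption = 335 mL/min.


RQ = VCO2 / VO2
RQ = 235 / 335
RQ = 0.7015


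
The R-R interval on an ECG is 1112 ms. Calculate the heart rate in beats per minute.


HR = 60 / RR_interval(s)
RR = 1112 ms = 1.112 s
HR = 60 / 1.112 = 53.96 bpm


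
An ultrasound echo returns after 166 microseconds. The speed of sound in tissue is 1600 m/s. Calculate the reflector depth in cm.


depth = c * t / 2
t = 166 us = 1.6600e-04 s
depth = 1600 * 1.6600e-04 / 2
depth = 0.1328 m = 13.28 cm


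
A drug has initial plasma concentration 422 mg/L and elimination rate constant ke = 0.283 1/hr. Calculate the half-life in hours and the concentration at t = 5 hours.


t_half = ln(2) / ke = 0.693147 / 0.283 = 2.449 hr
C(t) = C0 * exp(-ke*t) = 422 * exp(-0.283*5)
C(5) = 102.5 mg/L


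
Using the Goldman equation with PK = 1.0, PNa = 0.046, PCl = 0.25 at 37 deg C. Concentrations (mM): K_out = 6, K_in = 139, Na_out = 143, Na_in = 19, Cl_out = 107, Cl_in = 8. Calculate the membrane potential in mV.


Vm = (RT/F)*ln((PK*Ko + PNa*Nao + PCl*Cli)/(PK*Ki + PNa*Nai + PCl*Clo))
Numer = 14.578, Denom = 166.624
Vm = -65.11 mV


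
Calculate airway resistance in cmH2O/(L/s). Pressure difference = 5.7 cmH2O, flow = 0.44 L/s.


R = dP / flow
R = 5.7 / 0.44
R = 12.95 cmH2O/(L/s)


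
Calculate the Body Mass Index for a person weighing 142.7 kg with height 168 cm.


BMI = weight / height^2
height = 168 cm = 1.68 m
BMI = 142.7 / 1.68^2
BMI = 50.56 kg/m^2


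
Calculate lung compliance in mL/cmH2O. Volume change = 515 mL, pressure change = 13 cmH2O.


C = dV / dP
C = 515 / 13
C = 39.62 mL/cmH2O


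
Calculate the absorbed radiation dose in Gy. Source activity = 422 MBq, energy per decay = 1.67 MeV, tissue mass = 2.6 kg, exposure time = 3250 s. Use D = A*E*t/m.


A = 422 MBq = 4.2200e+08 Bq
E = 1.67 MeV = 2.67534e-13 J
D = A*E*t/m = 4.2200e+08*2.67534e-13*3250/2.6
D = 0.1411 Gy


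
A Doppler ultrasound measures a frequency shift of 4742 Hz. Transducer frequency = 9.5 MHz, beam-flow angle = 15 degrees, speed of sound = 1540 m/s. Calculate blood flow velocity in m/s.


v = fd * c / (2 * f0 * cos(theta))
v = 4742 * 1540 / (2 * 9.5000e+06 * cos(15))
v = 0.3979 m/s


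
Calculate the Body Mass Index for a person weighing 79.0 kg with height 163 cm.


BMI = weight / height^2
height = 163 cm = 1.63 m
BMI = 79.0 / 1.63^2
BMI = 29.73 kg/m^2


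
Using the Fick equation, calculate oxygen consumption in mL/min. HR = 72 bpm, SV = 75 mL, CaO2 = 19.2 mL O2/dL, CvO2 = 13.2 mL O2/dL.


CO = HR*SV = 72*75/1000 = 5.4 L/min
a-v O2 diff = 19.2 - 13.2 = 6 mL/dL
VO2 = CO * (CaO2-CvO2) * 10 dL/L
VO2 = 5.4 * 6 * 10
VO2 = 324 mL/min


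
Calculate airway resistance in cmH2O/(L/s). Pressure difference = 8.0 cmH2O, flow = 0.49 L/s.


R = dP / flow
R = 8.0 / 0.49
R = 16.33 cmH2O/(L/s)


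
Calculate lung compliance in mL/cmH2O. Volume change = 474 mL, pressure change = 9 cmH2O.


C = dV / dP
C = 474 / 9
C = 52.67 mL/cmH2O


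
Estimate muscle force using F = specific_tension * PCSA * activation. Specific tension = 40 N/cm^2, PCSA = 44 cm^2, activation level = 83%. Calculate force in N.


F = sigma * PCSA * activation
F = 40 * 44 * 0.83
F = 1461 N


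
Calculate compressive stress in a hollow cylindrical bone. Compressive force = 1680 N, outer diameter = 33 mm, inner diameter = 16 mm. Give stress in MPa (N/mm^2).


A = pi*(r_o^2 - r_i^2)
r_o = 16.5 mm, r_i = 8 mm
A = 654.237 mm^2
sigma = F/A = 1680 / 654.237
sigma = 2.568 MPa


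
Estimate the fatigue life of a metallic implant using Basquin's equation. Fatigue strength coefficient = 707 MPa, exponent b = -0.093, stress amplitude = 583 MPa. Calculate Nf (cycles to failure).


sigma_a = sigma_f' * (2Nf)^b
2Nf = (sigma_a/sigma_f')^(1/b)
2Nf = (583/707)^(1/-0.093)
2Nf = 7.953291
Nf = 3.977


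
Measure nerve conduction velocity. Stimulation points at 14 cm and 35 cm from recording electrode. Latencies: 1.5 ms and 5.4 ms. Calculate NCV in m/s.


Distance = (35 - 14) / 100 = 0.21 m
dt = (5.4 - 1.5) / 1000 = 0.0039 s
NCV = dist / dt = 53.85 m/s


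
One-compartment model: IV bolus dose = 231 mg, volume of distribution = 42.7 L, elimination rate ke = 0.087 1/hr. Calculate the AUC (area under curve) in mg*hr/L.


C0 = Dose/Vd = 231/42.7 = 5.40984 mg/L
AUC = C0/ke = 5.40984/0.087
AUC = 62.18 mg*hr/L


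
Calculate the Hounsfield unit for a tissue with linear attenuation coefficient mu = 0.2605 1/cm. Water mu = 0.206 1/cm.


HU = ((mu_tissue - mu_water) / mu_water) * 1000
HU = ((0.2605 - 0.206) / 0.206) * 1000
HU = 264.6


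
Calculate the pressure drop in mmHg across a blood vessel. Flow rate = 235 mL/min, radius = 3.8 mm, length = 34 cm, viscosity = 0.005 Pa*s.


dP = 8*mu*L*Q / (pi*r^4)
Q = 235 mL/min = 3.91667e-06 m^3/s
dP = 81.3152 Pa = 81.3152 / 133.322 mmHg = 0.6099 mmHg


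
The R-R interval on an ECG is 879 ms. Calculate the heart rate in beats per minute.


HR = 60 / RR_interval(s)
RR = 879 ms = 0.879 s
HR = 60 / 0.879 = 68.26 bpm


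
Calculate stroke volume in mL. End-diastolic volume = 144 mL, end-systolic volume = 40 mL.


SV = EDV - ESV
SV = 144 - 40
SV = 104 mL


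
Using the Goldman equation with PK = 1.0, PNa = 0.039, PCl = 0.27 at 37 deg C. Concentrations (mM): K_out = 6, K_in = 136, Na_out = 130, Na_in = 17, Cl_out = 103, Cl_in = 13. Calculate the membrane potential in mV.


Vm = (RT/F)*ln((PK*Ko + PNa*Nao + PCl*Cli)/(PK*Ki + PNa*Nai + PCl*Clo))
Numer = 14.58, Denom = 164.473
Vm = -64.76 mV


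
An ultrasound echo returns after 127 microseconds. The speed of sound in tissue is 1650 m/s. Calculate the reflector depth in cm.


depth = c * t / 2
t = 127 us = 1.2700e-04 s
depth = 1650 * 1.2700e-04 / 2
depth = 0.104775 m = 10.4775 cm


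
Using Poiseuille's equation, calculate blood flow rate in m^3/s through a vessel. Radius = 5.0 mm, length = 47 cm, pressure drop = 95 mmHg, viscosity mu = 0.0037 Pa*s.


Q = pi*r^4*dP / (8*mu*L)
r = 0.005 m, L = 0.47 m
dP = 95 mmHg = 12665.59 Pa
Q = 0.001788 m^3/s


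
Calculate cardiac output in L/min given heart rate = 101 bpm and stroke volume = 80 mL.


CO = HR * SV
CO = 101 * 80 / 1000
CO = 8.08 L/min


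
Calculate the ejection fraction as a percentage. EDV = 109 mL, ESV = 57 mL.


SV = EDV - ESV = 109 - 57 = 52 mL
EF = SV/EDV * 100 = 52/109 * 100
EF = 47.71%


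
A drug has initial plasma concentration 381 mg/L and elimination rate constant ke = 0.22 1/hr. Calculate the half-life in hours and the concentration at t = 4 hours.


t_half = ln(2) / ke = 0.693147 / 0.22 = 3.151 hr
C(t) = C0 * exp(-ke*t) = 381 * exp(-0.22*4)
C(4) = 158 mg/L


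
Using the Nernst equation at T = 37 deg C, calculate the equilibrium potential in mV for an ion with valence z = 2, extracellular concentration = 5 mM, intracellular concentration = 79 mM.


E = (RT/(zF)) * ln(C_out/C_in)
T = 37 + 273.15 = 310.15 K
E = (8.314 * 310.15 / (2 * 96485)) * ln(5/79)
E = -36.88 mV


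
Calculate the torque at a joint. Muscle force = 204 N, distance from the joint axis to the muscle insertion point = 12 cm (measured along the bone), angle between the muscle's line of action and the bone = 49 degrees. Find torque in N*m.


Torque = F * d * sin(theta)   (moment arm = d*sin(theta))
d = 12 cm = 0.12 m
Torque = 204 * 0.12 * sin(49)
Torque = 18.48 N*m


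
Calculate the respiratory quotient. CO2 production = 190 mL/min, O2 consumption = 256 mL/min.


RQ = VCO2 / VO2
RQ = 190 / 256
RQ = 0.7422


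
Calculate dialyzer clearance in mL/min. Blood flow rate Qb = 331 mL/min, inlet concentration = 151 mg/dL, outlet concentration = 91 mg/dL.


K = Qb * (Cb_in - Cb_out) / Cb_in
K = 331 * (151 - 91) / 151
K = 131.5 mL/min


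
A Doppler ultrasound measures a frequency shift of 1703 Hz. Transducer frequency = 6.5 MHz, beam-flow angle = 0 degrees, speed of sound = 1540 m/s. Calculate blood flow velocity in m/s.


v = fd * c / (2 * f0 * cos(theta))
v = 1703 * 1540 / (2 * 6.5000e+06 * cos(0))
v = 0.2017 m/s


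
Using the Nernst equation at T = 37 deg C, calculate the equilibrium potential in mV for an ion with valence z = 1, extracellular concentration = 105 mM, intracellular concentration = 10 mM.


E = (RT/(zF)) * ln(C_out/C_in)
T = 37 + 273.15 = 310.15 K
E = (8.314 * 310.15 / (1 * 96485)) * ln(105/10)
E = 62.84 mV


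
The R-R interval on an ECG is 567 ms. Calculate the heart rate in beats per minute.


HR = 60 / RR_interval(s)
RR = 567 ms = 0.567 s
HR = 60 / 0.567 = 105.8 bpm


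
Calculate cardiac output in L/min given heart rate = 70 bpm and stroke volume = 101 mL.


CO = HR * SV
CO = 70 * 101 / 1000
CO = 7.07 L/min


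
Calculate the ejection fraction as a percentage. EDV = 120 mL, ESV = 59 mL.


SV = EDV - ESV = 120 - 59 = 61 mL
EF = SV/EDV * 100 = 61/120 * 100
EF = 50.83%


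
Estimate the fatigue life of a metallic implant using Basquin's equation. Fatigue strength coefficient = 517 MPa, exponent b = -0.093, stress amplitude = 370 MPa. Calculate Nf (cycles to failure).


sigma_a = sigma_f' * (2Nf)^b
2Nf = (sigma_a/sigma_f')^(1/b)
2Nf = (370/517)^(1/-0.093)
2Nf = 36.496008
Nf = 18.25


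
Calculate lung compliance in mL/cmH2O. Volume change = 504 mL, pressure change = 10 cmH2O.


C = dV / dP
C = 504 / 10
C = 50.4 mL/cmH2O


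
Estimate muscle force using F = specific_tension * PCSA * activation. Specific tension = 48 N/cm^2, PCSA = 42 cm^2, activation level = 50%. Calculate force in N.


F = sigma * PCSA * activation
F = 48 * 42 * 0.5
F = 1008 N


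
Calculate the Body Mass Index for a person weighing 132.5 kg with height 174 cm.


BMI = weight / height^2
height = 174 cm = 1.74 m
BMI = 132.5 / 1.74^2
BMI = 43.76 kg/m^2


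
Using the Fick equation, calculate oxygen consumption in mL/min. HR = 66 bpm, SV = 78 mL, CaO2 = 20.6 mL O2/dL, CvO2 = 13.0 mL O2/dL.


CO = HR*SV = 66*78/1000 = 5.148 L/min
a-v O2 diff = 20.6 - 13.0 = 7.6 mL/dL
VO2 = CO * (CaO2-CvO2) * 10 dL/L
VO2 = 5.148 * 7.6 * 10
VO2 = 391.2 mL/min


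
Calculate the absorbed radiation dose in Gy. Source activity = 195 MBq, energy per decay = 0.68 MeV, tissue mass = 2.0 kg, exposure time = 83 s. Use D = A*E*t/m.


A = 195 MBq = 1.9500e+08 Bq
E = 0.68 MeV = 1.08936e-13 J
D = A*E*t/m = 1.9500e+08*1.08936e-13*83/2.0
D = 8.8156e-04 Gy


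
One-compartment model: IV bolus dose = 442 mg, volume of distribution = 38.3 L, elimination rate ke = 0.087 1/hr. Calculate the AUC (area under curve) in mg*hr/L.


C0 = Dose/Vd = 442/38.3 = 11.5405 mg/L
AUC = C0/ke = 11.5405/0.087
AUC = 132.6 mg*hr/L


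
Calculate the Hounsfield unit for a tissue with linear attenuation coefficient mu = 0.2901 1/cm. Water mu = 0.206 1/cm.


HU = ((mu_tissue - mu_water) / mu_water) * 1000
HU = ((0.2901 - 0.206) / 0.206) * 1000
HU = 408.3


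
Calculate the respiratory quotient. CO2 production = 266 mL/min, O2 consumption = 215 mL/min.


RQ = VCO2 / VO2
RQ = 266 / 215
RQ = 1.237


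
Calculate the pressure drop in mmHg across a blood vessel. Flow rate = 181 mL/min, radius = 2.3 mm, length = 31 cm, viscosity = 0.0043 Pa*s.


dP = 8*mu*L*Q / (pi*r^4)
Q = 181 mL/min = 3.01667e-06 m^3/s
dP = 365.92 Pa = 365.92 / 133.322 mmHg = 2.745 mmHg


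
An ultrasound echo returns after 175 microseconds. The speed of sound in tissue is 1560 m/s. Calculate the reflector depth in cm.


depth = c * t / 2
t = 175 us = 1.7500e-04 s
depth = 1560 * 1.7500e-04 / 2
depth = 0.1365 m = 13.65 cm


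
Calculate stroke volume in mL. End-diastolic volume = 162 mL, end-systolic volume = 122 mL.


SV = EDV - ESV
SV = 162 - 122
SV = 40 mL


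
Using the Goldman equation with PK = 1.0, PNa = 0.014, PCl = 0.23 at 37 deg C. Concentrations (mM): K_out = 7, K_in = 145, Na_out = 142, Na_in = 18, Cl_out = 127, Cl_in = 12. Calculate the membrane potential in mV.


Vm = (RT/F)*ln((PK*Ko + PNa*Nao + PCl*Cli)/(PK*Ki + PNa*Nai + PCl*Clo))
Numer = 11.748, Denom = 174.462
Vm = -72.11 mV


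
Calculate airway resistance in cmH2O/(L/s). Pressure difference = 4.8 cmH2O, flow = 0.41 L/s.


R = dP / flow
R = 4.8 / 0.41
R = 11.71 cmH2O/(L/s)


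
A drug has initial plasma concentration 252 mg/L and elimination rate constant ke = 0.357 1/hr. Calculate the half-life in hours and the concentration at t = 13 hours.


t_half = ln(2) / ke = 0.693147 / 0.357 = 1.942 hr
C(t) = C0 * exp(-ke*t) = 252 * exp(-0.357*13)
C(13) = 2.431 mg/L


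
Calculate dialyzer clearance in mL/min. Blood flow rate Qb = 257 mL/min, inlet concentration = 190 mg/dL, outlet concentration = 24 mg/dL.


K = Qb * (Cb_in - Cb_out) / Cb_in
K = 257 * (190 - 24) / 190
K = 224.5 mL/min


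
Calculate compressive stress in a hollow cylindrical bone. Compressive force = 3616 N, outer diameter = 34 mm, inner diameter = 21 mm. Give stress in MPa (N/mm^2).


A = pi*(r_o^2 - r_i^2)
r_o = 17 mm, r_i = 10.5 mm
A = 561.56 mm^2
sigma = F/A = 3616 / 561.56
sigma = 6.439 MPa


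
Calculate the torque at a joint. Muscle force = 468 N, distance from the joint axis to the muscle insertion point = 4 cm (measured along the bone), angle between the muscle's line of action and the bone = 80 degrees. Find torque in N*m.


Torque = F * d * sin(theta)   (moment arm = d*sin(theta))
d = 4 cm = 0.04 m
Torque = 468 * 0.04 * sin(80)
Torque = 18.44 N*m


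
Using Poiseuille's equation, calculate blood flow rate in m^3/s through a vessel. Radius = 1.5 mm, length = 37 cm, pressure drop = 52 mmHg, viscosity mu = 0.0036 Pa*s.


Q = pi*r^4*dP / (8*mu*L)
r = 0.0015 m, L = 0.37 m
dP = 52 mmHg = 6932.744 Pa
Q = 1.0347e-05 m^3/s


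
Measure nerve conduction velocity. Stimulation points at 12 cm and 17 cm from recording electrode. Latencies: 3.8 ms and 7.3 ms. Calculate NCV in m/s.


Distance = (17 - 12) / 100 = 0.05 m
dt = (7.3 - 3.8) / 1000 = 0.0035 s
NCV = dist / dt = 14.29 m/s


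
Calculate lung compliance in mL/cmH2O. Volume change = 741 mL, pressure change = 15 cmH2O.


C = dV / dP
C = 741 / 15
C = 49.4 mL/cmH2O


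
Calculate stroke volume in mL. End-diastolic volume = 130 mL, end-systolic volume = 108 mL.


SV = EDV - ESV
SV = 130 - 108
SV = 22 mL


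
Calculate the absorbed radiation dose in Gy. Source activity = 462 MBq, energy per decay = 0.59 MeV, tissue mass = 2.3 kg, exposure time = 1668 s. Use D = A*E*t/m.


A = 462 MBq = 4.6200e+08 Bq
E = 0.59 MeV = 9.4518e-14 J
D = A*E*t/m = 4.6200e+08*9.4518e-14*1668/2.3
D = 0.03167 Gy


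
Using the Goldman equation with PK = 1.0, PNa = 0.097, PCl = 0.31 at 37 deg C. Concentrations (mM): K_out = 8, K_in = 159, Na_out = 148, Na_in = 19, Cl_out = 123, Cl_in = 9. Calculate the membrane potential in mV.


Vm = (RT/F)*ln((PK*Ko + PNa*Nao + PCl*Cli)/(PK*Ki + PNa*Nai + PCl*Clo))
Numer = 25.146, Denom = 198.973
Vm = -55.28 mV


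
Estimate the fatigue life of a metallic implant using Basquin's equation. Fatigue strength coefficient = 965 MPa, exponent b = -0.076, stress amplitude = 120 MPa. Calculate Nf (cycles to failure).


sigma_a = sigma_f' * (2Nf)^b
2Nf = (sigma_a/sigma_f')^(1/b)
2Nf = (120/965)^(1/-0.076)
2Nf = 8.1742564e+11
Nf = 4.0871e+11


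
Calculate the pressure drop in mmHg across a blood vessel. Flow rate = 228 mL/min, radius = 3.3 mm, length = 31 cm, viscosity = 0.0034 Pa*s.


dP = 8*mu*L*Q / (pi*r^4)
Q = 228 mL/min = 3.8e-06 m^3/s
dP = 86.002 Pa = 86.002 / 133.322 mmHg = 0.6451 mmHg


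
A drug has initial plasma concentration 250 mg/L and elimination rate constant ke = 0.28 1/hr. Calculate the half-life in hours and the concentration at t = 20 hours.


t_half = ln(2) / ke = 0.693147 / 0.28 = 2.476 hr
C(t) = C0 * exp(-ke*t) = 250 * exp(-0.28*20)
C(20) = 0.9245 mg/L


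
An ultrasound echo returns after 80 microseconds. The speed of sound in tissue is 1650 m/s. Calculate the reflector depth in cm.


depth = c * t / 2
t = 80 us = 8.0000e-05 s
depth = 1650 * 8.0000e-05 / 2
depth = 0.066 m = 6.6 cm


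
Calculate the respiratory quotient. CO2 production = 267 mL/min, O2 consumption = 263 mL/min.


RQ = VCO2 / VO2
RQ = 267 / 263
RQ = 1.015


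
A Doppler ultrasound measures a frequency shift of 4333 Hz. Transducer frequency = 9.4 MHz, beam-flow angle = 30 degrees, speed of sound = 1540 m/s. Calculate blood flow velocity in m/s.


v = fd * c / (2 * f0 * cos(theta))
v = 4333 * 1540 / (2 * 9.4000e+06 * cos(30))
v = 0.4098 m/s


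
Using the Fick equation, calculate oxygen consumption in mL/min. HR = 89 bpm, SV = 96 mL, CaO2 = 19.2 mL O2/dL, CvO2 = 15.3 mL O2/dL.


CO = HR*SV = 89*96/1000 = 8.544 L/min
a-v O2 diff = 19.2 - 15.3 = 3.9 mL/dL
VO2 = CO * (CaO2-CvO2) * 10 dL/L
VO2 = 8.544 * 3.9 * 10
VO2 = 333.2 mL/min


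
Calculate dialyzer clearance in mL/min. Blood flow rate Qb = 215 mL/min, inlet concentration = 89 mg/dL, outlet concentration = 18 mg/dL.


K = Qb * (Cb_in - Cb_out) / Cb_in
K = 215 * (89 - 18) / 89
K = 171.5 mL/min


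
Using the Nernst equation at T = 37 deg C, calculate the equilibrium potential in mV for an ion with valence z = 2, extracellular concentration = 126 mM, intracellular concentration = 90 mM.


E = (RT/(zF)) * ln(C_out/C_in)
T = 37 + 273.15 = 310.15 K
E = (8.314 * 310.15 / (2 * 96485)) * ln(126/90)
E = 4.496 mV


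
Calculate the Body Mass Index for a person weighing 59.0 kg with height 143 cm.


BMI = weight / height^2
height = 143 cm = 1.43 m
BMI = 59.0 / 1.43^2
BMI = 28.85 kg/m^2


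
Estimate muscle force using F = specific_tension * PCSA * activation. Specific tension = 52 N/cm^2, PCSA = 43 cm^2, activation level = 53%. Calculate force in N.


F = sigma * PCSA * activation
F = 52 * 43 * 0.53
F = 1185 N


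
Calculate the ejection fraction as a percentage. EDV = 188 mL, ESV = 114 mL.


SV = EDV - ESV = 188 - 114 = 74 mL
EF = SV/EDV * 100 = 74/188 * 100
EF = 39.36%


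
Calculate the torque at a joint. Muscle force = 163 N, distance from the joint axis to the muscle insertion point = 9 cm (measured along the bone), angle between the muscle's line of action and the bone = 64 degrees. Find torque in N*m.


Torque = F * d * sin(theta)   (moment arm = d*sin(theta))
d = 9 cm = 0.09 m
Torque = 163 * 0.09 * sin(64)
Torque = 13.19 N*m


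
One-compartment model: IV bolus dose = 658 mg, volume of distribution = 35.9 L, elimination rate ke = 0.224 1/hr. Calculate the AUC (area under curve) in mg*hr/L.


C0 = Dose/Vd = 658/35.9 = 18.3287 mg/L
AUC = C0/ke = 18.3287/0.224
AUC = 81.82 mg*hr/L


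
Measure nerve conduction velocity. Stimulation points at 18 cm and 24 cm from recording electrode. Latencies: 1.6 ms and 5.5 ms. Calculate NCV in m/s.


Distance = (24 - 18) / 100 = 0.06 m
dt = (5.5 - 1.6) / 1000 = 0.0039 s
NCV = dist / dt = 15.38 m/s


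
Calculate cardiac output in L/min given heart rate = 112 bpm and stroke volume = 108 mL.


CO = HR * SV
CO = 112 * 108 / 1000
CO = 12.1 L/min


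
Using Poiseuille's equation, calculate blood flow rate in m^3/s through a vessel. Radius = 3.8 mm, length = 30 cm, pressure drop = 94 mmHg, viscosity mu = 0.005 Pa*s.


Q = pi*r^4*dP / (8*mu*L)
r = 0.0038 m, L = 0.3 m
dP = 94 mmHg = 12532.268 Pa
Q = 6.8412e-04 m^3/s


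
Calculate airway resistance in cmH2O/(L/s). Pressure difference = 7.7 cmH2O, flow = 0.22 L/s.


R = dP / flow
R = 7.7 / 0.22
R = 35 cmH2O/(L/s)


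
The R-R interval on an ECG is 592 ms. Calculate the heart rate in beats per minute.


HR = 60 / RR_interval(s)
RR = 592 ms = 0.592 s
HR = 60 / 0.592 = 101.4 bpm


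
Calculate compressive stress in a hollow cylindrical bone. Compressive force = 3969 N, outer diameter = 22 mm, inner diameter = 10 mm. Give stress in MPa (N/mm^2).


A = pi*(r_o^2 - r_i^2)
r_o = 11 mm, r_i = 5 mm
A = 301.593 mm^2
sigma = F/A = 3969 / 301.593
sigma = 13.16 MPa


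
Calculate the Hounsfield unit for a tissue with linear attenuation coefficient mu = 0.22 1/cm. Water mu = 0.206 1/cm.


HU = ((mu_tissue - mu_water) / mu_water) * 1000
HU = ((0.22 - 0.206) / 0.206) * 1000
HU = 67.96


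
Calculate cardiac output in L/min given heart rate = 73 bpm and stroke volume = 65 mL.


CO = HR * SV
CO = 73 * 65 / 1000
CO = 4.745 L/min


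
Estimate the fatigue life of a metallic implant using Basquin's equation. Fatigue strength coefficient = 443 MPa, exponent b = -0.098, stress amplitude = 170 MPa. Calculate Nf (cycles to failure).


sigma_a = sigma_f' * (2Nf)^b
2Nf = (sigma_a/sigma_f')^(1/b)
2Nf = (170/443)^(1/-0.098)
2Nf = 17556.453
Nf = 8778


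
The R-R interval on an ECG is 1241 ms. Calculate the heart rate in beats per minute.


HR = 60 / RR_interval(s)
RR = 1241 ms = 1.241 s
HR = 60 / 1.241 = 48.35 bpm


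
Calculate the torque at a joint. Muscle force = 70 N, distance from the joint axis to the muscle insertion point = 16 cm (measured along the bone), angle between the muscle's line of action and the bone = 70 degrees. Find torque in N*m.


Torque = F * d * sin(theta)   (moment arm = d*sin(theta))
d = 16 cm = 0.16 m
Torque = 70 * 0.16 * sin(70)
Torque = 10.52 N*m


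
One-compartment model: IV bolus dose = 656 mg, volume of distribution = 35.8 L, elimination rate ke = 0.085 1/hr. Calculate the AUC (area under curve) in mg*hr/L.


C0 = Dose/Vd = 656/35.8 = 18.324 mg/L
AUC = C0/ke = 18.324/0.085
AUC = 215.6 mg*hr/L


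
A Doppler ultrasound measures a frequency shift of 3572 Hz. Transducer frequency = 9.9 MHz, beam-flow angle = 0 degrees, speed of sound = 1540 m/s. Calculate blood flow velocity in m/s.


v = fd * c / (2 * f0 * cos(theta))
v = 3572 * 1540 / (2 * 9.9000e+06 * cos(0))
v = 0.2778 m/s


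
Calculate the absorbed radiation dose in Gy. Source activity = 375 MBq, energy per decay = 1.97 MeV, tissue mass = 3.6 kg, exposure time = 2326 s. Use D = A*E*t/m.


A = 375 MBq = 3.7500e+08 Bq
E = 1.97 MeV = 3.15594e-13 J
D = A*E*t/m = 3.7500e+08*3.15594e-13*2326/3.6
D = 0.07647 Gy


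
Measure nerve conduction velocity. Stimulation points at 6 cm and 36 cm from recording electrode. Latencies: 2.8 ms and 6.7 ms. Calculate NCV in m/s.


Distance = (36 - 6) / 100 = 0.3 m
dt = (6.7 - 2.8) / 1000 = 0.0039 s
NCV = dist / dt = 76.92 m/s


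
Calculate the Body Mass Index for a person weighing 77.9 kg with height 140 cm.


BMI = weight / height^2
height = 140 cm = 1.4 m
BMI = 77.9 / 1.4^2
BMI = 39.74 kg/m^2


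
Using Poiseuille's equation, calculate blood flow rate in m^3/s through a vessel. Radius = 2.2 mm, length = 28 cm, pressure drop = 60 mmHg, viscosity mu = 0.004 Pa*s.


Q = pi*r^4*dP / (8*mu*L)
r = 0.0022 m, L = 0.28 m
dP = 60 mmHg = 7999.32 Pa
Q = 6.5703e-05 m^3/s


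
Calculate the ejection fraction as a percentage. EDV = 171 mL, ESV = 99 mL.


SV = EDV - ESV = 171 - 99 = 72 mL
EF = SV/EDV * 100 = 72/171 * 100
EF = 42.11%


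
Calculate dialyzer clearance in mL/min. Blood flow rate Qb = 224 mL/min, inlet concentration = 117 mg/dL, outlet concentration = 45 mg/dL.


K = Qb * (Cb_in - Cb_out) / Cb_in
K = 224 * (117 - 45) / 117
K = 137.8 mL/min


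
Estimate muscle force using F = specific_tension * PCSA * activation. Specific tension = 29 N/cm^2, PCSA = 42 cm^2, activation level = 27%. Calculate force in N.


F = sigma * PCSA * activation
F = 29 * 42 * 0.27
F = 328.9 N


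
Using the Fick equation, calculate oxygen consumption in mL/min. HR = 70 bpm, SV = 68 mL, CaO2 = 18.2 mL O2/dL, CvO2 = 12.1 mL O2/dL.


CO = HR*SV = 70*68/1000 = 4.76 L/min
a-v O2 diff = 18.2 - 12.1 = 6.1 mL/dL
VO2 = CO * (CaO2-CvO2) * 10 dL/L
VO2 = 4.76 * 6.1 * 10
VO2 = 290.4 mL/min


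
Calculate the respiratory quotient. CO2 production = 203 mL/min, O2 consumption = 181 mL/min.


RQ = VCO2 / VO2
RQ = 203 / 181
RQ = 1.122


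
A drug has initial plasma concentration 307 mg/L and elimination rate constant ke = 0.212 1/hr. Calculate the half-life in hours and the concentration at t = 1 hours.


t_half = ln(2) / ke = 0.693147 / 0.212 = 3.27 hr
C(t) = C0 * exp(-ke*t) = 307 * exp(-0.212*1)
C(1) = 248.4 mg/L


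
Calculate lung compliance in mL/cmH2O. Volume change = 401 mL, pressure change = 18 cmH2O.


C = dV / dP
C = 401 / 18
C = 22.28 mL/cmH2O


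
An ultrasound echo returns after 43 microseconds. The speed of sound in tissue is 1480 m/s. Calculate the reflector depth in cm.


depth = c * t / 2
t = 43 us = 4.3000e-05 s
depth = 1480 * 4.3000e-05 / 2
depth = 0.03182 m = 3.182 cm


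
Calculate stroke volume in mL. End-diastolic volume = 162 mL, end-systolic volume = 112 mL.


SV = EDV - ESV
SV = 162 - 112
SV = 50 mL


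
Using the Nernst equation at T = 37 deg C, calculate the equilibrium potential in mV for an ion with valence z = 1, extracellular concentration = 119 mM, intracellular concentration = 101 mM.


E = (RT/(zF)) * ln(C_out/C_in)
T = 37 + 273.15 = 310.15 K
E = (8.314 * 310.15 / (1 * 96485)) * ln(119/101)
E = 4.383 mV


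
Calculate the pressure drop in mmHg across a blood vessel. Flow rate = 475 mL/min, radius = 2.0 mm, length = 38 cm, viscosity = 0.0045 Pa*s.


dP = 8*mu*L*Q / (pi*r^4)
Q = 475 mL/min = 7.91667e-06 m^3/s
dP = 2154.56 Pa = 2154.56 / 133.322 mmHg = 16.16 mmHg


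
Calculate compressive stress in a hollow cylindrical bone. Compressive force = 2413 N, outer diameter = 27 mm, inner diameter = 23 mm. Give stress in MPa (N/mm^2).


A = pi*(r_o^2 - r_i^2)
r_o = 13.5 mm, r_i = 11.5 mm
A = 157.08 mm^2
sigma = F/A = 2413 / 157.08
sigma = 15.36 MPa


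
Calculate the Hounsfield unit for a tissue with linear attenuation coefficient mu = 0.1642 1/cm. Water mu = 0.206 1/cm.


HU = ((mu_tissue - mu_water) / mu_water) * 1000
HU = ((0.1642 - 0.206) / 0.206) * 1000
HU = -202.9


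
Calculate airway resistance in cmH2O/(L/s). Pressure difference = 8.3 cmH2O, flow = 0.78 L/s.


R = dP / flow
R = 8.3 / 0.78
R = 10.64 cmH2O/(L/s)


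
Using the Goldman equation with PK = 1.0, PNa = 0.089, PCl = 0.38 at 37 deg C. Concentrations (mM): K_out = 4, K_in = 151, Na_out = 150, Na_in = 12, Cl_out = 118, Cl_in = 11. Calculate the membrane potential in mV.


Vm = (RT/F)*ln((PK*Ko + PNa*Nao + PCl*Cli)/(PK*Ki + PNa*Nai + PCl*Clo))
Numer = 21.53, Denom = 196.908
Vm = -59.15 mV


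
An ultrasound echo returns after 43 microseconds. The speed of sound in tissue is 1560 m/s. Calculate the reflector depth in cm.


depth = c * t / 2
t = 43 us = 4.3000e-05 s
depth = 1560 * 4.3000e-05 / 2
depth = 0.03354 m = 3.354 cm


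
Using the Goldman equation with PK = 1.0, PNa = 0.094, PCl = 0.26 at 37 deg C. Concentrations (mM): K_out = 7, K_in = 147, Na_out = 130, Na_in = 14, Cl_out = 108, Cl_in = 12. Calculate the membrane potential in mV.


Vm = (RT/F)*ln((PK*Ko + PNa*Nao + PCl*Cli)/(PK*Ki + PNa*Nai + PCl*Clo))
Numer = 22.34, Denom = 176.396
Vm = -55.22 mV


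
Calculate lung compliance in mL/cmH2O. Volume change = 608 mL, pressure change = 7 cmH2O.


C = dV / dP
C = 608 / 7
C = 86.86 mL/cmH2O


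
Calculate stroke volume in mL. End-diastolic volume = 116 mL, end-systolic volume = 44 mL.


SV = EDV - ESV
SV = 116 - 44
SV = 72 mL


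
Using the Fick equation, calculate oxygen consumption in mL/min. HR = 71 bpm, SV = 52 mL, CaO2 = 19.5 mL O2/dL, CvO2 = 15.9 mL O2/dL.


CO = HR*SV = 71*52/1000 = 3.692 L/min
a-v O2 diff = 19.5 - 15.9 = 3.6 mL/dL
VO2 = CO * (CaO2-CvO2) * 10 dL/L
VO2 = 3.692 * 3.6 * 10
VO2 = 132.9 mL/min


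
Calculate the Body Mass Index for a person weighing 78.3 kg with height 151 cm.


BMI = weight / height^2
height = 151 cm = 1.51 m
BMI = 78.3 / 1.51^2
BMI = 34.34 kg/m^2


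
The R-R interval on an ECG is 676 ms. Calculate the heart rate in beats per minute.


HR = 60 / RR_interval(s)
RR = 676 ms = 0.676 s
HR = 60 / 0.676 = 88.76 bpm


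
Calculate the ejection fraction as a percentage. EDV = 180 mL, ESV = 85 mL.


SV = EDV - ESV = 180 - 85 = 95 mL
EF = SV/EDV * 100 = 95/180 * 100
EF = 52.78%


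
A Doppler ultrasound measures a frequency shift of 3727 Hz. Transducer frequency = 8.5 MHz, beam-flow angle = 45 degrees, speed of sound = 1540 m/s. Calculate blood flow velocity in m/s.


v = fd * c / (2 * f0 * cos(theta))
v = 3727 * 1540 / (2 * 8.5000e+06 * cos(45))
v = 0.4775 m/s


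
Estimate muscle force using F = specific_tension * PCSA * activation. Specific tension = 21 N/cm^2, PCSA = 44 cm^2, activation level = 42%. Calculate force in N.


F = sigma * PCSA * activation
F = 21 * 44 * 0.42
F = 388.1 N


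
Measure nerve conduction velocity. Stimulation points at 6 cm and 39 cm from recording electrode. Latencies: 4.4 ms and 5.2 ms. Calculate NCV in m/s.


Distance = (39 - 6) / 100 = 0.33 m
dt = (5.2 - 4.4) / 1000 = 8.0000e-04 s
NCV = dist / dt = 412.5 m/s


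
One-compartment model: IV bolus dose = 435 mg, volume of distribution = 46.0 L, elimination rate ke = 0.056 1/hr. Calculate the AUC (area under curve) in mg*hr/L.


C0 = Dose/Vd = 435/46.0 = 9.45652 mg/L
AUC = C0/ke = 9.45652/0.056
AUC = 168.9 mg*hr/L


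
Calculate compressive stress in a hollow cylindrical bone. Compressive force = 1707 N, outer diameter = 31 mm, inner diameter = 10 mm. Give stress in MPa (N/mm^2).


A = pi*(r_o^2 - r_i^2)
r_o = 15.5 mm, r_i = 5 mm
A = 676.228 mm^2
sigma = F/A = 1707 / 676.228
sigma = 2.524 MPa


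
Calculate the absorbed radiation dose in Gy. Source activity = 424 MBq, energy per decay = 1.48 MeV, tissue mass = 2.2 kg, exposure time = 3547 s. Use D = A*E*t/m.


A = 424 MBq = 4.2400e+08 Bq
E = 1.48 MeV = 2.37096e-13 J
D = A*E*t/m = 4.2400e+08*2.37096e-13*3547/2.2
D = 0.1621 Gy


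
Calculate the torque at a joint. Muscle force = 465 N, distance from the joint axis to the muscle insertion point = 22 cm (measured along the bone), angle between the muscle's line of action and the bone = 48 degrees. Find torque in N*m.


Torque = F * d * sin(theta)   (moment arm = d*sin(theta))
d = 22 cm = 0.22 m
Torque = 465 * 0.22 * sin(48)
Torque = 76.02 N*m


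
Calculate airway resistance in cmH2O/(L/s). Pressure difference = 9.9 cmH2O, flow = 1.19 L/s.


R = dP / flow
R = 9.9 / 1.19
R = 8.319 cmH2O/(L/s)


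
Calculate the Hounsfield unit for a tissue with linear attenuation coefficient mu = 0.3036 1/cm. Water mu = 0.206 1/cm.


HU = ((mu_tissue - mu_water) / mu_water) * 1000
HU = ((0.3036 - 0.206) / 0.206) * 1000
HU = 473.8


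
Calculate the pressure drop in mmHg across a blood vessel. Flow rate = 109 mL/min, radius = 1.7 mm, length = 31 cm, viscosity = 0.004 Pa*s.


dP = 8*mu*L*Q / (pi*r^4)
Q = 109 mL/min = 1.81667e-06 m^3/s
dP = 686.819 Pa = 686.819 / 133.322 mmHg = 5.152 mmHg


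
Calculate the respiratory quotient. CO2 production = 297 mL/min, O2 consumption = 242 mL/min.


RQ = VCO2 / VO2
RQ = 297 / 242
RQ = 1.227


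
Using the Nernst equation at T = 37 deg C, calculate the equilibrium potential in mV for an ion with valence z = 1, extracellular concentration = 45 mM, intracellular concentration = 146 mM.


E = (RT/(zF)) * ln(C_out/C_in)
T = 37 + 273.15 = 310.15 K
E = (8.314 * 310.15 / (1 * 96485)) * ln(45/146)
E = -31.45 mV


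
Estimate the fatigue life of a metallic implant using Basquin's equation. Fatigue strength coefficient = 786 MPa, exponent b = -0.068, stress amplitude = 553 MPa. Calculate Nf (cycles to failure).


sigma_a = sigma_f' * (2Nf)^b
2Nf = (sigma_a/sigma_f')^(1/b)
2Nf = (553/786)^(1/-0.068)
2Nf = 176.01522
Nf = 88.01


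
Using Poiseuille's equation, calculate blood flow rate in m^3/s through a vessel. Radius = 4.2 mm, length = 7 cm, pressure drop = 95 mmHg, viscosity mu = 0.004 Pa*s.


Q = pi*r^4*dP / (8*mu*L)
r = 0.0042 m, L = 0.07 m
dP = 95 mmHg = 12665.59 Pa
Q = 0.005527 m^3/s


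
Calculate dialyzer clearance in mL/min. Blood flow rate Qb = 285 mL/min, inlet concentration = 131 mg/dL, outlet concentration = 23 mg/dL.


K = Qb * (Cb_in - Cb_out) / Cb_in
K = 285 * (131 - 23) / 131
K = 235 mL/min


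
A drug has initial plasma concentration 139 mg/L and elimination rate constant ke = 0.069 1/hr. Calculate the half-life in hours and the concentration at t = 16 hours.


t_half = ln(2) / ke = 0.693147 / 0.069 = 10.05 hr
C(t) = C0 * exp(-ke*t) = 139 * exp(-0.069*16)
C(16) = 46.08 mg/L


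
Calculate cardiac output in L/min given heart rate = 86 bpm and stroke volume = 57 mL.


CO = HR * SV
CO = 86 * 57 / 1000
CO = 4.902 L/min


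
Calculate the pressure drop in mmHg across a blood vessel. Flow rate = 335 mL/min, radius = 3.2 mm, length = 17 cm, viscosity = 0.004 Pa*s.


dP = 8*mu*L*Q / (pi*r^4)
Q = 335 mL/min = 5.58333e-06 m^3/s
dP = 92.2024 Pa = 92.2024 / 133.322 mmHg = 0.6916 mmHg


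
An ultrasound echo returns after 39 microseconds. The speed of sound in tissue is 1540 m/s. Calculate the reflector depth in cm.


depth = c * t / 2
t = 39 us = 3.9000e-05 s
depth = 1540 * 3.9000e-05 / 2
depth = 0.03003 m = 3.003 cm


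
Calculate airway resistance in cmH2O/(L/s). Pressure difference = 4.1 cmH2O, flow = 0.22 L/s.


R = dP / flow
R = 4.1 / 0.22
R = 18.64 cmH2O/(L/s)


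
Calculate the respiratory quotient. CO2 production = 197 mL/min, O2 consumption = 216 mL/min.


RQ = VCO2 / VO2
RQ = 197 / 216
RQ = 0.912


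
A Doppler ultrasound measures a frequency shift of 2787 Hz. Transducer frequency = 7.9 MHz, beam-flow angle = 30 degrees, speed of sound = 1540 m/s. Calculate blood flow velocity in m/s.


v = fd * c / (2 * f0 * cos(theta))
v = 2787 * 1540 / (2 * 7.9000e+06 * cos(30))
v = 0.3137 m/s


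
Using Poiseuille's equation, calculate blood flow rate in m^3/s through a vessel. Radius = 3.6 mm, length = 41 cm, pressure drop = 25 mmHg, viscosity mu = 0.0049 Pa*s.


Q = pi*r^4*dP / (8*mu*L)
r = 0.0036 m, L = 0.41 m
dP = 25 mmHg = 3333.05 Pa
Q = 1.0943e-04 m^3/s


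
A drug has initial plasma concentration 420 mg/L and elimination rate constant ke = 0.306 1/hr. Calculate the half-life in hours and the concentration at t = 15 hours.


t_half = ln(2) / ke = 0.693147 / 0.306 = 2.265 hr
C(t) = C0 * exp(-ke*t) = 420 * exp(-0.306*15)
C(15) = 4.264 mg/L


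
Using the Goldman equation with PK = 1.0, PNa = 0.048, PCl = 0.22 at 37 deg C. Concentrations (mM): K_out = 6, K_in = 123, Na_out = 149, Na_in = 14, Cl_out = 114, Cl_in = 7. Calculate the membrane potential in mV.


Vm = (RT/F)*ln((PK*Ko + PNa*Nao + PCl*Cli)/(PK*Ki + PNa*Nai + PCl*Clo))
Numer = 14.692, Denom = 148.752
Vm = -61.87 mV


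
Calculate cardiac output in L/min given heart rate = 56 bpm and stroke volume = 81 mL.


CO = HR * SV
CO = 56 * 81 / 1000
CO = 4.536 L/min


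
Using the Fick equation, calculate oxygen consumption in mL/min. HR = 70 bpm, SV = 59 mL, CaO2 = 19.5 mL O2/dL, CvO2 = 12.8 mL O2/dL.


CO = HR*SV = 70*59/1000 = 4.13 L/min
a-v O2 diff = 19.5 - 12.8 = 6.7 mL/dL
VO2 = CO * (CaO2-CvO2) * 10 dL/L
VO2 = 4.13 * 6.7 * 10
VO2 = 276.7 mL/min


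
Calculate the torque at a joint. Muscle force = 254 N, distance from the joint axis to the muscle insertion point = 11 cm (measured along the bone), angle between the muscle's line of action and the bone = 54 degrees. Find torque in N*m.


Torque = F * d * sin(theta)   (moment arm = d*sin(theta))
d = 11 cm = 0.11 m
Torque = 254 * 0.11 * sin(54)
Torque = 22.6 N*m


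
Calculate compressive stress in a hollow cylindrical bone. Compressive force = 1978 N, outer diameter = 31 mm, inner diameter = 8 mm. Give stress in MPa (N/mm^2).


A = pi*(r_o^2 - r_i^2)
r_o = 15.5 mm, r_i = 4 mm
A = 704.502 mm^2
sigma = F/A = 1978 / 704.502
sigma = 2.808 MPa


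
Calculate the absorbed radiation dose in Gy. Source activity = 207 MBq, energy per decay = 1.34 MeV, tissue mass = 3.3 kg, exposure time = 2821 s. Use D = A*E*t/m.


A = 207 MBq = 2.0700e+08 Bq
E = 1.34 MeV = 2.14668e-13 J
D = A*E*t/m = 2.0700e+08*2.14668e-13*2821/3.3
D = 0.03799 Gy


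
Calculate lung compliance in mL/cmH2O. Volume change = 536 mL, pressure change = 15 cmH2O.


C = dV / dP
C = 536 / 15
C = 35.73 mL/cmH2O


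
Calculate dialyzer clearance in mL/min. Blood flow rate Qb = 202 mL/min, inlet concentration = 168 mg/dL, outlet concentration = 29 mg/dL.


K = Qb * (Cb_in - Cb_out) / Cb_in
K = 202 * (168 - 29) / 168
K = 167.1 mL/min
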